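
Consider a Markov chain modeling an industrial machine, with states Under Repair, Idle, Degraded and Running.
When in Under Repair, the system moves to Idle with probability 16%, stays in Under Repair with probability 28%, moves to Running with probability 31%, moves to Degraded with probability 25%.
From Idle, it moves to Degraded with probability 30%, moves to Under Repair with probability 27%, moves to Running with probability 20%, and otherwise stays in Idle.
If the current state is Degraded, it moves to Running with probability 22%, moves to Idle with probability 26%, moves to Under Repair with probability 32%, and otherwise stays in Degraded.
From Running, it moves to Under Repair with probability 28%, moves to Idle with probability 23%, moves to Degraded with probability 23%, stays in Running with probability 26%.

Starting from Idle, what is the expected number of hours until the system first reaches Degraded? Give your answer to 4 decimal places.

Let t(s) be the expected number of hours to first reach Degraded from state s, with t(Degraded) = 0. Conditioning on the first hour:
t(Under Repair) = 1 + 0.28·t(Under Repair) + 0.16·t(Idle) + 0.31·t(Running)
t(Idle) = 1 + 0.27·t(Under Repair) + 0.23·t(Idle) + 0.2·t(Running)
t(Running) = 1 + 0.28·t(Under Repair) + 0.23·t(Idle) + 0.26·t(Running)
Solving: t(Under Repair) = 3.9349, t(Idle) = 3.7162, t(Running) = 3.9953.
Expected hours from Idle to Degraded: 3.7162.

3.7162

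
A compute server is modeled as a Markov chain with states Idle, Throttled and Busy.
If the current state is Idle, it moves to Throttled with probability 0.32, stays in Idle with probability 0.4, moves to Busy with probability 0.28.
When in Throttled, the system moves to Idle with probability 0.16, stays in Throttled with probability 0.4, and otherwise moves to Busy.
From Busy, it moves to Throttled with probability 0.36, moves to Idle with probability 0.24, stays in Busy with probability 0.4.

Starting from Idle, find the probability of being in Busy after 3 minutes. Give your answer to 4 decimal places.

Propagate the distribution vector 3 minutes from Idle.
After 0 minutes: (1.0000, 0.0000, 0.0000)
After 1 minute: (0.4000, 0.3200, 0.2800)
After 2 minutes: (0.2784, 0.3568, 0.3648)
After 3 minutes: (0.2560, 0.3631, 0.3809)
P(in Busy after 3 minutes) = 0.3809

0.3809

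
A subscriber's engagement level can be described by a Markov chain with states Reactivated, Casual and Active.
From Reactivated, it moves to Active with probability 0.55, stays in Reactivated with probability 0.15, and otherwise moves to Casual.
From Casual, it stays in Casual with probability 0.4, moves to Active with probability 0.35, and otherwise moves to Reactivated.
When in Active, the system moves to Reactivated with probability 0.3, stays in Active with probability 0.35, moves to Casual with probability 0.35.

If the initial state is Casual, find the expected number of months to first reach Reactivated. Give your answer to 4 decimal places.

3.7383

Let t(s) be the expected number of months to first reach Reactivated from state s, with t(Reactivated) = 0. Conditioning on the first month:
t(Casual) = 1 + 0.4·t(Casual) + 0.35·t(Active)
t(Active) = 1 + 0.35·t(Casual) + 0.35·t(Active)
Solving: t(Casual) = 3.7383, t(Active) = 3.5514.
Expected months from Casual to Reactivated: 3.7383.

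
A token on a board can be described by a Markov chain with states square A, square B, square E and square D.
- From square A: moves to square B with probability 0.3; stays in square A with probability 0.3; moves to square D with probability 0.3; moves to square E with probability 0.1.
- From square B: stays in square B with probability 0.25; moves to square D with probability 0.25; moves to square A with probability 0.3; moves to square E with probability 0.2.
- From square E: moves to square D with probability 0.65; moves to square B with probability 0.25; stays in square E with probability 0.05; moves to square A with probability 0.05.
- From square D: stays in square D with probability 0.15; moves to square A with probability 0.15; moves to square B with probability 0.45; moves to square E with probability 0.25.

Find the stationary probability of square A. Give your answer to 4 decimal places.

0.2132

Let the stationary distribution be π with π = πP and π_1 + π_2 + π_3 + π_4 = 1.
π_1 = 0.3·π_1 + 0.3·π_2 + 0.05·π_3 + 0.15·π_4
π_2 = 0.3·π_1 + 0.25·π_2 + 0.25·π_3 + 0.45·π_4
π_3 = 0.1·π_1 + 0.2·π_2 + 0.05·π_3 + 0.25·π_4
Solving with the normalization constraint gives π = (0.2132, 0.3203, 0.1683, 0.2982).
So the stationary probability of square A is 0.2132.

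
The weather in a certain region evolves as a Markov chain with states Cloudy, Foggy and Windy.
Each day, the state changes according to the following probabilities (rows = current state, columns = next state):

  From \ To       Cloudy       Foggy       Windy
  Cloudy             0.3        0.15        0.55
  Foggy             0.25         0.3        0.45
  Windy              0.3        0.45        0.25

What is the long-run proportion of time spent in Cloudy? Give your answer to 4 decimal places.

0.2841

Let the stationary distribution be π with π = πP and π_1 + π_2 + π_3 = 1.
π_1 = 0.3·π_1 + 0.25·π_2 + 0.3·π_3
π_2 = 0.15·π_1 + 0.3·π_2 + 0.45·π_3
Solving with the normalization constraint gives π = (0.2841, 0.3172, 0.3987).
So the stationary probability of Cloudy is 0.2841.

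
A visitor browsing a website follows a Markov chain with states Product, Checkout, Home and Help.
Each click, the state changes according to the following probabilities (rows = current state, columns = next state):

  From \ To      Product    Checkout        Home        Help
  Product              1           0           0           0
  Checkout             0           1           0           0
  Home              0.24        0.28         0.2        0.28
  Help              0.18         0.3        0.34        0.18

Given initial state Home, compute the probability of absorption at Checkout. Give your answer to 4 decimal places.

Let h(s) be the probability of absorption at Checkout starting from transient state s. Then h(Checkout) = 1 and h(Product) = 0. By first-step analysis:
h(Home) = 0.24·0 + 0.28·1 + 0.2·h(Home) + 0.28·h(Help)
h(Help) = 0.18·0 + 0.3·1 + 0.34·h(Home) + 0.18·h(Help)
Solving: h(Home) = 0.5592, h(Help) = 0.5977.
Starting from Home, the probability is 0.5592.

0.5592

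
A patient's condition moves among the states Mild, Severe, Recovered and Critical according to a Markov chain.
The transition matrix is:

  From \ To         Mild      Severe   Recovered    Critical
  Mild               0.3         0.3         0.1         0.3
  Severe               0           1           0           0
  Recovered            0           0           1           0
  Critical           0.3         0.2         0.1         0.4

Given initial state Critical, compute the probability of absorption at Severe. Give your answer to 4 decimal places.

0.6970

Let h(s) be the probability of absorption at Severe starting from transient state s. Then h(Severe) = 1 and h(Recovered) = 0. By first-step analysis:
h(Mild) = 0.3·h(Mild) + 0.3·1 + 0.1·0 + 0.3·h(Critical)
h(Critical) = 0.3·h(Mild) + 0.2·1 + 0.1·0 + 0.4·h(Critical)
Solving: h(Mild) = 0.7273, h(Critical) = 0.6970.
Starting from Critical, the probability is 0.6970.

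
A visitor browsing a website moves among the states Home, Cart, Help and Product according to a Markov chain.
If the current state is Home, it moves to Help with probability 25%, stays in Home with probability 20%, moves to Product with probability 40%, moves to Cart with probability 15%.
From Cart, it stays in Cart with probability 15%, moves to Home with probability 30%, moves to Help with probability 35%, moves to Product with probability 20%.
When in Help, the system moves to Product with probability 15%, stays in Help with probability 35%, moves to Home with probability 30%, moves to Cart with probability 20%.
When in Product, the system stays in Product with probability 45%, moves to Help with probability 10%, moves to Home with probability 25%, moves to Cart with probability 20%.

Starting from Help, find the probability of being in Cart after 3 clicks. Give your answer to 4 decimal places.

0.1781

Propagate the distribution vector 3 clicks from Help.
After 0 clicks: (0.0000, 0.0000, 1.0000, 0.0000)
After 1 click: (0.3000, 0.2000, 0.3500, 0.1500)
After 2 clicks: (0.2625, 0.1750, 0.2825, 0.2800)
After 3 clicks: (0.2598, 0.1781, 0.2538, 0.3084)
P(in Cart after 3 clicks) = 0.1781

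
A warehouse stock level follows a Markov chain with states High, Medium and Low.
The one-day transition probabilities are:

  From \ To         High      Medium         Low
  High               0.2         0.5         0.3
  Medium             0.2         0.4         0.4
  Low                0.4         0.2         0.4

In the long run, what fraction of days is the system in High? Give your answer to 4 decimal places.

0.2745

Let the stationary distribution be π with π = πP and π_1 + π_2 + π_3 = 1.
π_1 = 0.2·π_1 + 0.2·π_2 + 0.4·π_3
π_2 = 0.5·π_1 + 0.4·π_2 + 0.2·π_3
Solving with the normalization constraint gives π = (0.2745, 0.3529, 0.3725).
So the stationary probability of High is 0.2745.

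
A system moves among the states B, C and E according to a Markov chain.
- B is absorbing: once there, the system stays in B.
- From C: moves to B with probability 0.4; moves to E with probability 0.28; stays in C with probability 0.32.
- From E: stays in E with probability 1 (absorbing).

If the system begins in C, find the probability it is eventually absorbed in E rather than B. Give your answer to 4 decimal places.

0.4118

Let h(s) be the probability of absorption at E starting from transient state s. Then h(E) = 1 and h(B) = 0. By first-step analysis:
h(C) = 0.4·0 + 0.32·h(C) + 0.28·1
Solving: h(C) = 0.4118.
Starting from C, the probability is 0.4118.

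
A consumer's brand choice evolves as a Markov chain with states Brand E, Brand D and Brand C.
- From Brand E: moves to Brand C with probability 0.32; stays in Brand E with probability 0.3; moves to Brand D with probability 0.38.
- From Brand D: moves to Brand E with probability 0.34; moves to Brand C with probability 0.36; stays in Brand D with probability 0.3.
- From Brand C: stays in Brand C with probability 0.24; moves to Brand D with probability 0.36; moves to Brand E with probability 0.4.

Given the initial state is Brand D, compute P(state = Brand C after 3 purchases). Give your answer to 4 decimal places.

0.3097

Propagate the distribution vector 3 purchases from Brand D.
After 0 purchases: (0.0000, 1.0000, 0.0000)
After 1 purchase: (0.3400, 0.3000, 0.3600)
After 2 purchases: (0.3480, 0.3488, 0.3032)
After 3 purchases: (0.3443, 0.3460, 0.3097)
P(in Brand C after 3 purchases) = 0.3097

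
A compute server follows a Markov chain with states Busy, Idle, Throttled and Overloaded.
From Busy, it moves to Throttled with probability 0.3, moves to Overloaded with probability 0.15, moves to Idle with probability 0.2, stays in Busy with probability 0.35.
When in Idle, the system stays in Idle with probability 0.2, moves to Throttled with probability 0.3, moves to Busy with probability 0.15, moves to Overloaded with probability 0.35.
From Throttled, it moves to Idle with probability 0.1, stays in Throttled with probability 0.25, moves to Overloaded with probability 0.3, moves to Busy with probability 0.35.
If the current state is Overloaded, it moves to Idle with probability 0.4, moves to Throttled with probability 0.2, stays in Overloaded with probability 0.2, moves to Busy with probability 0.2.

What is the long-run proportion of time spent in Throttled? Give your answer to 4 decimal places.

Let the stationary distribution be π with π = πP and π_1 + π_2 + π_3 + π_4 = 1.
π_1 = 0.35·π_1 + 0.15·π_2 + 0.35·π_3 + 0.2·π_4
π_2 = 0.2·π_1 + 0.2·π_2 + 0.1·π_3 + 0.4·π_4
π_3 = 0.3·π_1 + 0.3·π_2 + 0.25·π_3 + 0.2·π_4
Solving with the normalization constraint gives π = (0.2685, 0.2230, 0.2623, 0.2463).
So the stationary probability of Throttled is 0.2623.

0.2623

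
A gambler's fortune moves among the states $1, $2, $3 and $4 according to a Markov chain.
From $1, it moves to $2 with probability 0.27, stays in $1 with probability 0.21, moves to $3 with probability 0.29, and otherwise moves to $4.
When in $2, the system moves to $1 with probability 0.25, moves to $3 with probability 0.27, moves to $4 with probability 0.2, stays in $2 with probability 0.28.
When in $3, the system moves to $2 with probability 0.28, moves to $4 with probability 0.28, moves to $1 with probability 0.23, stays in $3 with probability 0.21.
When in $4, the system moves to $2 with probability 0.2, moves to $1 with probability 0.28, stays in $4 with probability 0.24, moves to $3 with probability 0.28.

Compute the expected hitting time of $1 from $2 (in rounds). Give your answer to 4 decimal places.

3.9721

Let t(s) be the expected number of rounds to first reach $1 from state s, with t($1) = 0. Conditioning on the first round:
t($2) = 1 + 0.28·t($2) + 0.27·t($3) + 0.2·t($4)
t($3) = 1 + 0.28·t($2) + 0.21·t($3) + 0.28·t($4)
t($4) = 1 + 0.2·t($2) + 0.28·t($3) + 0.24·t($4)
Solving: t($2) = 3.9721, t($3) = 4.0378, t($4) = 3.8487.
Expected rounds from $2 to $1: 3.9721.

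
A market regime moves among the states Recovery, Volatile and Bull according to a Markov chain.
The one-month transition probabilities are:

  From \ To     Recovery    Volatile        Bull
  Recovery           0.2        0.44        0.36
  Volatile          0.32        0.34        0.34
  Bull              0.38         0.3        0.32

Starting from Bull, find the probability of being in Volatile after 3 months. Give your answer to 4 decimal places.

0.3557

Propagate the distribution vector 3 months from Bull.
After 0 months: (0.0000, 0.0000, 1.0000)
After 1 month: (0.3800, 0.3000, 0.3200)
After 2 months: (0.2936, 0.3652, 0.3412)
After 3 months: (0.3052, 0.3557, 0.3390)
P(in Volatile after 3 months) = 0.3557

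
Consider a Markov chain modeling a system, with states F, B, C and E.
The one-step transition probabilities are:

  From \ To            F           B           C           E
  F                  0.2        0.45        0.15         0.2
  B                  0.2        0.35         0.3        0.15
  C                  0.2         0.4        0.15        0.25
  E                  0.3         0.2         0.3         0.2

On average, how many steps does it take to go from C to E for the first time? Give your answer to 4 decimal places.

Let t(s) be the expected number of steps to first reach E from state s, with t(E) = 0. Conditioning on the first step:
t(F) = 1 + 0.2·t(F) + 0.45·t(B) + 0.15·t(C)
t(B) = 1 + 0.2·t(F) + 0.35·t(B) + 0.3·t(C)
t(C) = 1 + 0.2·t(F) + 0.4·t(B) + 0.15·t(C)
Solving: t(F) = 5.2488, t(B) = 5.4502, t(C) = 4.9763.
Expected steps from C to E: 4.9763.

4.9763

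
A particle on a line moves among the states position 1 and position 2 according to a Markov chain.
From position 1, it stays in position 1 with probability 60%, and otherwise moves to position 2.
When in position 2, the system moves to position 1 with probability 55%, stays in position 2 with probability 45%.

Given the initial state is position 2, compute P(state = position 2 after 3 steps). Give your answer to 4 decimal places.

0.4211

Propagate the distribution vector 3 steps from position 2.
After 0 steps: (0.0000, 1.0000)
After 1 step: (0.5500, 0.4500)
After 2 steps: (0.5775, 0.4225)
After 3 steps: (0.5789, 0.4211)
P(in position 2 after 3 steps) = 0.4211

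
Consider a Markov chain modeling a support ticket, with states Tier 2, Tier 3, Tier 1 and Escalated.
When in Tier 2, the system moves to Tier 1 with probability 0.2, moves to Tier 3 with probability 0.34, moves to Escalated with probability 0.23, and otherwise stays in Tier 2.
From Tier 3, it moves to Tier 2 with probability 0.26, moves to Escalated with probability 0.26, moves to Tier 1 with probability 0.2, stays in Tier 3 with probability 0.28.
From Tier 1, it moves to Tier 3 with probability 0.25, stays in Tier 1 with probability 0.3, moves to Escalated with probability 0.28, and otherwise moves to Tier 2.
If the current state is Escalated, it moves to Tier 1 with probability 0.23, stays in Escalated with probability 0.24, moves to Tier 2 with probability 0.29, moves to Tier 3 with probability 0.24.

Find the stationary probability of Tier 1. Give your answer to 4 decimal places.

0.2306

Let the stationary distribution be π with π = πP and π_1 + π_2 + π_3 + π_4 = 1.
π_1 = 0.23·π_1 + 0.26·π_2 + 0.17·π_3 + 0.29·π_4
π_2 = 0.34·π_1 + 0.28·π_2 + 0.25·π_3 + 0.24·π_4
π_3 = 0.2·π_1 + 0.2·π_2 + 0.3·π_3 + 0.23·π_4
Solving with the normalization constraint gives π = (0.2396, 0.2774, 0.2306, 0.2524).
So the stationary probability of Tier 1 is 0.2306.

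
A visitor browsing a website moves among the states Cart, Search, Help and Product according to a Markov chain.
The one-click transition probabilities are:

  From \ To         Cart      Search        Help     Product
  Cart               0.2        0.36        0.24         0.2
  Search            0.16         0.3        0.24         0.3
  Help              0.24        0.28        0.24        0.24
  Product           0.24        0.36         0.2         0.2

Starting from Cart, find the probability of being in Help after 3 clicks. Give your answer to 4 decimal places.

0.2302

Propagate the distribution vector 3 clicks from Cart.
After 0 clicks: (1.0000, 0.0000, 0.0000, 0.0000)
After 1 click: (0.2000, 0.3600, 0.2400, 0.2000)
After 2 clicks: (0.2032, 0.3192, 0.2320, 0.2456)
After 3 clicks: (0.2063, 0.3223, 0.2302, 0.2412)
P(in Help after 3 clicks) = 0.2302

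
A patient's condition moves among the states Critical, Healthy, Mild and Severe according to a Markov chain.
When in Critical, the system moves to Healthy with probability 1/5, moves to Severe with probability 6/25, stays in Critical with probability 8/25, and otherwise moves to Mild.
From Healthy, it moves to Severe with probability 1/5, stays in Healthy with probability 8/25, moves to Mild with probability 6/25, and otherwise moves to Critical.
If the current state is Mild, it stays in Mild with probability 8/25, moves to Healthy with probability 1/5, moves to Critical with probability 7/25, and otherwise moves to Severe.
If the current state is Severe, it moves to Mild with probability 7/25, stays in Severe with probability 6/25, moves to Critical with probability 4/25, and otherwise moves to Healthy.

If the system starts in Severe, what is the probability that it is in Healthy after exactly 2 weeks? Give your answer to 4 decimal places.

0.2672

Propagate the distribution vector 2 weeks from Severe.
After 0 weeks: (0.0000, 0.0000, 0.0000, 1.0000)
After 1 week: (0.1600, 0.3200, 0.2800, 0.2400)
After 2 weeks: (0.2448, 0.2672, 0.2720, 0.2160)
P(in Healthy after 2 weeks) = 0.2672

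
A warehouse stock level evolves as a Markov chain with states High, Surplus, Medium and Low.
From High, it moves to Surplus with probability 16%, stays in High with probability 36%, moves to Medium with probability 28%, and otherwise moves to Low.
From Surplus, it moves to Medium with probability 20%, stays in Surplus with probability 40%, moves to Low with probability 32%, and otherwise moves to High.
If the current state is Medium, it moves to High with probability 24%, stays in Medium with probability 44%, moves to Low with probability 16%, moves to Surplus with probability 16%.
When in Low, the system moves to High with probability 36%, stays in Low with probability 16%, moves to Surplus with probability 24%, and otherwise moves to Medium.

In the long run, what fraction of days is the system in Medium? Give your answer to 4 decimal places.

Let the stationary distribution be π with π = πP and π_1 + π_2 + π_3 + π_4 = 1.
π_1 = 0.36·π_1 + 0.08·π_2 + 0.24·π_3 + 0.36·π_4
π_2 = 0.16·π_1 + 0.4·π_2 + 0.16·π_3 + 0.24·π_4
π_3 = 0.28·π_1 + 0.2·π_2 + 0.44·π_3 + 0.24·π_4
Solving with the normalization constraint gives π = (0.2588, 0.2324, 0.3013, 0.2075).
So the stationary probability of Medium is 0.3013.

0.3013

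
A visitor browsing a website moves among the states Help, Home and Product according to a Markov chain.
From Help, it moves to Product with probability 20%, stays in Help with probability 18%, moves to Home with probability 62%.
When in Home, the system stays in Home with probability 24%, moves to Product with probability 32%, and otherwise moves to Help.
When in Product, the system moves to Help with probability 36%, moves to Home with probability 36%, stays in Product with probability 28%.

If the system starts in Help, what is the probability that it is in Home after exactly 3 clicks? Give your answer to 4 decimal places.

0.4182

Propagate the distribution vector 3 clicks from Help.
After 0 clicks: (1.0000, 0.0000, 0.0000)
After 1 click: (0.1800, 0.6200, 0.2000)
After 2 clicks: (0.3772, 0.3324, 0.2904)
After 3 clicks: (0.3187, 0.4182, 0.2631)
P(in Home after 3 clicks) = 0.4182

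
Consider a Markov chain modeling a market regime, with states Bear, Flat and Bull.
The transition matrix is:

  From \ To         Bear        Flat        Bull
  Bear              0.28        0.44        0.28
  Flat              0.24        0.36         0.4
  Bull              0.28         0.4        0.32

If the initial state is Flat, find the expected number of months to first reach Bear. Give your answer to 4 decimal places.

Let t(s) be the expected number of months to first reach Bear from state s, with t(Bear) = 0. Conditioning on the first month:
t(Flat) = 1 + 0.36·t(Flat) + 0.4·t(Bull)
t(Bull) = 1 + 0.4·t(Flat) + 0.32·t(Bull)
Solving: t(Flat) = 3.9244, t(Bull) = 3.7791.
Expected months from Flat to Bear: 3.9244.

3.9244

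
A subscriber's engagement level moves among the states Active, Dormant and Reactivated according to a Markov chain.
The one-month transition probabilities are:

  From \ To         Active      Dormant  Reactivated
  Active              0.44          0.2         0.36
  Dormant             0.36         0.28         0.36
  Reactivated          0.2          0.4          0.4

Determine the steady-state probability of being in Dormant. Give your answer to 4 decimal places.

0.2989

Let the stationary distribution be π with π = πP and π_1 + π_2 + π_3 = 1.
π_1 = 0.44·π_1 + 0.36·π_2 + 0.2·π_3
π_2 = 0.2·π_1 + 0.28·π_2 + 0.4·π_3
Solving with the normalization constraint gives π = (0.3261, 0.2989, 0.3750).
So the stationary probability of Dormant is 0.2989.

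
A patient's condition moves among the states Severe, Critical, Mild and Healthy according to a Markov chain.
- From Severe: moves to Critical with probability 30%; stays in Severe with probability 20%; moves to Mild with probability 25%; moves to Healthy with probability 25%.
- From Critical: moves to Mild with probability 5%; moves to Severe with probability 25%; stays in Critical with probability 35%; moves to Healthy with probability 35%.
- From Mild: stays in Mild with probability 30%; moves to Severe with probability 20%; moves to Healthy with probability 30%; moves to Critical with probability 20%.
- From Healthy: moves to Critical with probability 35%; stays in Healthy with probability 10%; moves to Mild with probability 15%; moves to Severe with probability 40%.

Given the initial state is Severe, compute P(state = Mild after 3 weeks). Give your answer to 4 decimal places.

0.1729

Propagate the distribution vector 3 weeks from Severe.
After 0 weeks: (1.0000, 0.0000, 0.0000, 0.0000)
After 1 week: (0.2000, 0.3000, 0.2500, 0.2500)
After 2 weeks: (0.2650, 0.3025, 0.1775, 0.2550)
After 3 weeks: (0.2661, 0.3101, 0.1729, 0.2509)
P(in Mild after 3 weeks) = 0.1729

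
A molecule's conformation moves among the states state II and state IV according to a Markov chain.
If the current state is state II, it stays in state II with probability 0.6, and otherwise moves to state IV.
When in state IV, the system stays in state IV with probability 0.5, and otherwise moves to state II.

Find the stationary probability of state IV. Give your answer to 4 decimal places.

Let the stationary distribution be π with π = πP and π_1 + π_2 = 1.
π_1 = 0.6·π_1 + 0.5·π_2
Solving with the normalization constraint gives π = (0.5556, 0.4444).
So the stationary probability of state IV is 0.4444.

0.4444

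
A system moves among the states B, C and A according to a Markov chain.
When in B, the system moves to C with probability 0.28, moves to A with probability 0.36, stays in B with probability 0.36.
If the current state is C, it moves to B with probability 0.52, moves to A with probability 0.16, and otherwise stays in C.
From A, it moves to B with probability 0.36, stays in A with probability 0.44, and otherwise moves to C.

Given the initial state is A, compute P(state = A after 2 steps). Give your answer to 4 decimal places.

Sum over the intermediate state after 1 step:
P = P(A→B)·P(B→A) + P(A→C)·P(C→A) + P(A→A)·P(A→A)
  = 0.36×0.36 + 0.2×0.16 + 0.44×0.44
  = 0.1296 + 0.0320 + 0.1936 = 0.3552

0.3552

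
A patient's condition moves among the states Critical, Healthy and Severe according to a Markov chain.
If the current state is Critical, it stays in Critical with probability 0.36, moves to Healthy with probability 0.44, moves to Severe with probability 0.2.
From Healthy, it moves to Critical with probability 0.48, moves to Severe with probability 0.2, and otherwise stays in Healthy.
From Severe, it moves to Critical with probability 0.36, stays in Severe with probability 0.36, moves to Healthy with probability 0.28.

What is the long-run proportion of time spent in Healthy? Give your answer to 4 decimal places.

0.3588

Let the stationary distribution be π with π = πP and π_1 + π_2 + π_3 = 1.
π_1 = 0.36·π_1 + 0.48·π_2 + 0.36·π_3
π_2 = 0.44·π_1 + 0.32·π_2 + 0.28·π_3
Solving with the normalization constraint gives π = (0.4031, 0.3588, 0.2381).
So the stationary probability of Healthy is 0.3588.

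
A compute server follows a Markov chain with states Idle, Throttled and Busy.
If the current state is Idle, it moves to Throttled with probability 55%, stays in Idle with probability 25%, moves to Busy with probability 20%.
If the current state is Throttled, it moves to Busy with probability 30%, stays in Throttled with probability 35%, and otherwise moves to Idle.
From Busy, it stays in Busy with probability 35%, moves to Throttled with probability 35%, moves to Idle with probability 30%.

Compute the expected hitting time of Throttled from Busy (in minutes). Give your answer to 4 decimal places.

Let t(s) be the expected number of minutes to first reach Throttled from state s, with t(Throttled) = 0. Conditioning on the first minute:
t(Idle) = 1 + 0.25·t(Idle) + 0.2·t(Busy)
t(Busy) = 1 + 0.3·t(Idle) + 0.35·t(Busy)
Solving: t(Idle) = 1.9883, t(Busy) = 2.4561.
Expected minutes from Busy to Throttled: 2.4561.

2.4561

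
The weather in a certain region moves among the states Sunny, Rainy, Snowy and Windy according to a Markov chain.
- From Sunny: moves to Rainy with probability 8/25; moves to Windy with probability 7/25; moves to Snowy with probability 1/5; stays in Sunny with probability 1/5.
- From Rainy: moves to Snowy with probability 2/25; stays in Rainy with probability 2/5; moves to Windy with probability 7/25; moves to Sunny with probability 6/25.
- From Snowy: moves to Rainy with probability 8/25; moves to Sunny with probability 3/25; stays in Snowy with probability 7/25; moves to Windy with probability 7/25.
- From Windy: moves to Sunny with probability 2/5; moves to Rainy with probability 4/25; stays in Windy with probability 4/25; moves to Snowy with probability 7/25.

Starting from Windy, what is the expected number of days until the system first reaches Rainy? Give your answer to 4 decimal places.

Let t(s) be the expected number of days to first reach Rainy from state s, with t(Rainy) = 0. Conditioning on the first day:
t(Sunny) = 1 + 0.2·t(Sunny) + 0.2·t(Snowy) + 0.28·t(Windy)
t(Snowy) = 1 + 0.12·t(Sunny) + 0.28·t(Snowy) + 0.28·t(Windy)
t(Windy) = 1 + 0.4·t(Sunny) + 0.28·t(Snowy) + 0.16·t(Windy)
Solving: t(Sunny) = 3.5714, t(Snowy) = 3.5714, t(Windy) = 4.0816.
Expected days from Windy to Rainy: 4.0816.

4.0816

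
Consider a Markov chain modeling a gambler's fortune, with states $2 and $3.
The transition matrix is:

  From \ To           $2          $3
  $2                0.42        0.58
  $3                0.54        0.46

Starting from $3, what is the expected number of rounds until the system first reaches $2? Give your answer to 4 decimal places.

1.8519

Let t(s) be the expected number of rounds to first reach $2 from state s, with t($2) = 0. Conditioning on the first round:
t($3) = 1 + 0.46·t($3)
Solving: t($3) = 1.8519.
Expected rounds from $3 to $2: 1.8519.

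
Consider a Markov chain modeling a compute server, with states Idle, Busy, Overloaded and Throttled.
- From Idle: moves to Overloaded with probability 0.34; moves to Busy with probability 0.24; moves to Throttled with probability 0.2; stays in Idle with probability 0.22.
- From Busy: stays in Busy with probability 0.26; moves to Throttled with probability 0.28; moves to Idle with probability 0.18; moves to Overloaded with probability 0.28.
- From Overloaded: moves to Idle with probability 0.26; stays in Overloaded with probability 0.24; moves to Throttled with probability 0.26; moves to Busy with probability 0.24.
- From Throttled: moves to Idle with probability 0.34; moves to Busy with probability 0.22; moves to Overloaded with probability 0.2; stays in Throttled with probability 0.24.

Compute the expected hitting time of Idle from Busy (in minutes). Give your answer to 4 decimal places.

4.1284

Let t(s) be the expected number of minutes to first reach Idle from state s, with t(Idle) = 0. Conditioning on the first minute:
t(Busy) = 1 + 0.26·t(Busy) + 0.28·t(Overloaded) + 0.28·t(Throttled)
t(Overloaded) = 1 + 0.24·t(Busy) + 0.24·t(Overloaded) + 0.26·t(Throttled)
t(Throttled) = 1 + 0.22·t(Busy) + 0.2·t(Overloaded) + 0.24·t(Throttled)
Solving: t(Busy) = 4.1284, t(Overloaded) = 3.8226, t(Throttled) = 3.5168.
Expected minutes from Busy to Idle: 4.1284.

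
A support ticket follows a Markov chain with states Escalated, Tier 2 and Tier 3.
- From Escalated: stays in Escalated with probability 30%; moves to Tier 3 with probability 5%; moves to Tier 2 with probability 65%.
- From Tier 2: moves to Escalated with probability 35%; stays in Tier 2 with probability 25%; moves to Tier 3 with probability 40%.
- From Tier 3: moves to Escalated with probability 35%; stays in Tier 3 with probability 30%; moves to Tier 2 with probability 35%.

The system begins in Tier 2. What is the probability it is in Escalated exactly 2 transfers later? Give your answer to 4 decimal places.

Sum over the intermediate state after 1 transfer:
P = P(Tier 2→Escalated)·P(Escalated→Escalated) + P(Tier 2→Tier 2)·P(Tier 2→Escalated) + P(Tier 2→Tier 3)·P(Tier 3→Escalated)
  = 0.35×0.3 + 0.25×0.35 + 0.4×0.35
  = 0.1050 + 0.0875 + 0.1400 = 0.3325

0.3325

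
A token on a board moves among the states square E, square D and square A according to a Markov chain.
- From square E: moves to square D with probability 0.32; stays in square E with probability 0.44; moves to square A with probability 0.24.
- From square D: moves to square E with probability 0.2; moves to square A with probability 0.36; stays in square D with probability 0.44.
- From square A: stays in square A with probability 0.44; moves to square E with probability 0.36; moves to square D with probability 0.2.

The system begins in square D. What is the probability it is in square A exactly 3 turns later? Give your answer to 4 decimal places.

0.3525

Propagate the distribution vector 3 turns from square D.
After 0 turns: (0.0000, 1.0000, 0.0000)
After 1 turn: (0.2000, 0.4400, 0.3600)
After 2 turns: (0.3056, 0.3296, 0.3648)
After 3 turns: (0.3317, 0.3158, 0.3525)
P(in square A after 3 turns) = 0.3525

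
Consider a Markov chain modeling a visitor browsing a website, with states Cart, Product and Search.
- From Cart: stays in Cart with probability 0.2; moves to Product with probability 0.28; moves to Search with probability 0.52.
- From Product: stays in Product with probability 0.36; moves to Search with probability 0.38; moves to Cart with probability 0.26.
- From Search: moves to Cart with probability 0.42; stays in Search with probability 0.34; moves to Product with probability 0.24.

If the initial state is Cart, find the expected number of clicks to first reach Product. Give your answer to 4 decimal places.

Let t(s) be the expected number of clicks to first reach Product from state s, with t(Product) = 0. Conditioning on the first click:
t(Cart) = 1 + 0.2·t(Cart) + 0.52·t(Search)
t(Search) = 1 + 0.42·t(Cart) + 0.34·t(Search)
Solving: t(Cart) = 3.8114, t(Search) = 3.9406.
Expected clicks from Cart to Product: 3.8114.

3.8114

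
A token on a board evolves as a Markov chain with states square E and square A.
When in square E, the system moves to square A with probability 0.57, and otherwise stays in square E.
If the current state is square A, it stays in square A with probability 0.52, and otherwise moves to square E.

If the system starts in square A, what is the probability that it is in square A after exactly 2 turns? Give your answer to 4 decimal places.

0.5440

Sum over the intermediate state after 1 turn:
P = P(square A→square E)·P(square E→square A) + P(square A→square A)·P(square A→square A)
  = 0.48×0.57 + 0.52×0.52
  = 0.2736 + 0.2704 = 0.5440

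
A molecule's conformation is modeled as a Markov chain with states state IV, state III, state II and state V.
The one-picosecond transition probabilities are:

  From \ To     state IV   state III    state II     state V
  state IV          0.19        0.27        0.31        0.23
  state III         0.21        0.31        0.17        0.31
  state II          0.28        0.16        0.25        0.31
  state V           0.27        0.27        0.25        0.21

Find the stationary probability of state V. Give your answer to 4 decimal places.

Let the stationary distribution be π with π = πP and π_1 + π_2 + π_3 + π_4 = 1.
π_1 = 0.19·π_1 + 0.21·π_2 + 0.28·π_3 + 0.27·π_4
π_2 = 0.27·π_1 + 0.31·π_2 + 0.16·π_3 + 0.27·π_4
π_3 = 0.31·π_1 + 0.17·π_2 + 0.25·π_3 + 0.25·π_4
Solving with the normalization constraint gives π = (0.2382, 0.2533, 0.2440, 0.2645).
So the stationary probability of state V is 0.2645.

0.2645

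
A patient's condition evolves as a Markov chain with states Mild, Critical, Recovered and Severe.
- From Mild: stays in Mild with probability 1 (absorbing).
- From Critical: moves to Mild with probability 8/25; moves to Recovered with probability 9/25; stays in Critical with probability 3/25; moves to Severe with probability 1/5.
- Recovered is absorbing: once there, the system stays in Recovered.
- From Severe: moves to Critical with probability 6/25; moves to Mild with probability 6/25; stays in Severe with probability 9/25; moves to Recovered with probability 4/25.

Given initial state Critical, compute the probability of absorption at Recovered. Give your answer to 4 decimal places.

0.5093

Let h(s) be the probability of absorption at Recovered starting from transient state s. Then h(Recovered) = 1 and h(Mild) = 0. By first-step analysis:
h(Critical) = 0.32·0 + 0.12·h(Critical) + 0.36·1 + 0.2·h(Severe)
h(Severe) = 0.24·0 + 0.24·h(Critical) + 0.16·1 + 0.36·h(Severe)
Solving: h(Critical) = 0.5093, h(Severe) = 0.4410.
Starting from Critical, the probability is 0.5093.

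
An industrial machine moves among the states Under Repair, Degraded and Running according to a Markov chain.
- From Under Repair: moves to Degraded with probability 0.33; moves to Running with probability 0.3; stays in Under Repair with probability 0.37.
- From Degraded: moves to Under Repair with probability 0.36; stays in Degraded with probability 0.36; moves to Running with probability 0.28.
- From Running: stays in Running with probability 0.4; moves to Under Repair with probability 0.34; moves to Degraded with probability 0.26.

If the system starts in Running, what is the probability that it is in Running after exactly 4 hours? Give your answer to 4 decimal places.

Propagate the distribution vector 4 hours from Running.
After 0 hours: (0.0000, 0.0000, 1.0000)
After 1 hour: (0.3400, 0.2600, 0.4000)
After 2 hours: (0.3554, 0.3098, 0.3348)
After 3 hours: (0.3569, 0.3159, 0.3273)
After 4 hours: (0.3570, 0.3166, 0.3264)
P(in Running after 4 hours) = 0.3264

0.3264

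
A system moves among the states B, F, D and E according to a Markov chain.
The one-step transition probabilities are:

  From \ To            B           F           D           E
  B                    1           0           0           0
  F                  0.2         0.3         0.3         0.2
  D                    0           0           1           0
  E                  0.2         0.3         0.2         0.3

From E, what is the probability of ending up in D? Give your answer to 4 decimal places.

0.5349

Let h(s) be the probability of absorption at D starting from transient state s. Then h(D) = 1 and h(B) = 0. By first-step analysis:
h(F) = 0.2·0 + 0.3·h(F) + 0.3·1 + 0.2·h(E)
h(E) = 0.2·0 + 0.3·h(F) + 0.2·1 + 0.3·h(E)
Solving: h(F) = 0.5814, h(E) = 0.5349.
Starting from E, the probability is 0.5349.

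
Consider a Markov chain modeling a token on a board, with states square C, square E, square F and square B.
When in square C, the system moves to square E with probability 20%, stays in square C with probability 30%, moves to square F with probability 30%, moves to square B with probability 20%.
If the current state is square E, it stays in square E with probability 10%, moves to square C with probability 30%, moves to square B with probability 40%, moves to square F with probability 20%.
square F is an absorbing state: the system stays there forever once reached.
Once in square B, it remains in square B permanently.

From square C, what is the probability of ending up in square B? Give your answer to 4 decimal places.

Let h(s) be the probability of absorption at square B starting from transient state s. Then h(square B) = 1 and h(square F) = 0. By first-step analysis:
h(square C) = 0.3·h(square C) + 0.2·h(square E) + 0.3·0 + 0.2·1
h(square E) = 0.3·h(square C) + 0.1·h(square E) + 0.2·0 + 0.4·1
Solving: h(square C) = 0.4561, h(square E) = 0.5965.
Starting from square C, the probability is 0.4561.

0.4561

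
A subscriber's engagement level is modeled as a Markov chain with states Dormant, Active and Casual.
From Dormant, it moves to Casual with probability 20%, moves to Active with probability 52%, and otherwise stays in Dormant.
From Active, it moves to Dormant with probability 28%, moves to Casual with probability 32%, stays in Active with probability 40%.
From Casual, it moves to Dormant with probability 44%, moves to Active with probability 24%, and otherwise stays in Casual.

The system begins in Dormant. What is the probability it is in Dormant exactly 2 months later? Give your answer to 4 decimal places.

0.3120

Sum over the intermediate state after 1 month:
P = P(Dormant→Dormant)·P(Dormant→Dormant) + P(Dormant→Active)·P(Active→Dormant) + P(Dormant→Casual)·P(Casual→Dormant)
  = 0.28×0.28 + 0.52×0.28 + 0.2×0.44
  = 0.0784 + 0.1456 + 0.0880 = 0.3120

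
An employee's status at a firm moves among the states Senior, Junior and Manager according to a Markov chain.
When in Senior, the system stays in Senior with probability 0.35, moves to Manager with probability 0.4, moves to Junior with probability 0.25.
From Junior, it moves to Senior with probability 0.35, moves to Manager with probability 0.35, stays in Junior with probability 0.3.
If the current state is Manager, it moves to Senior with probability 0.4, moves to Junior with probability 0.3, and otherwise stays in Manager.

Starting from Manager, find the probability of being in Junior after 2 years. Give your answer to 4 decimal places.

Sum over the intermediate state after 1 year:
P = P(Manager→Senior)·P(Senior→Junior) + P(Manager→Junior)·P(Junior→Junior) + P(Manager→Manager)·P(Manager→Junior)
  = 0.4×0.25 + 0.3×0.3 + 0.3×0.3
  = 0.1000 + 0.0900 + 0.0900 = 0.2800

0.2800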